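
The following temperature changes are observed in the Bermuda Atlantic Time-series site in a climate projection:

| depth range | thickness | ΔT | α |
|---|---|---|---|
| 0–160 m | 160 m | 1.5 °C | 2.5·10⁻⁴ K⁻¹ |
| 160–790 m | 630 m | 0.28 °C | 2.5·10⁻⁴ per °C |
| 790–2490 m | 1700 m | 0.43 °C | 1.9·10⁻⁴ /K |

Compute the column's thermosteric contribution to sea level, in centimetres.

Δh = 24 cm

Layer 1: 1.5 × 160 × 2.5×10⁻⁴ = 0.06000 m
2.5×10⁻⁴ × 630 × 0.28 = 0.04410 m
790–2490 m: 1.9×10⁻⁴ × 1700 × 0.43 = 0.13889 m
Δh = 0.06000 + 0.04410 + 0.13889 = 0.24299 m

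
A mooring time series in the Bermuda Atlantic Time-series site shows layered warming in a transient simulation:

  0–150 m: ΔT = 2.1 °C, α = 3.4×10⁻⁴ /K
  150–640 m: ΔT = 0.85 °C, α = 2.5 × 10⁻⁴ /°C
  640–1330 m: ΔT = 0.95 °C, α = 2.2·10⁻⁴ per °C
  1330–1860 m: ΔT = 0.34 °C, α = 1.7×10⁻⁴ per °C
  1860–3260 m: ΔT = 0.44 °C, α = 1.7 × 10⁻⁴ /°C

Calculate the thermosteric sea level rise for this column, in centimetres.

49 cm of thermosteric rise

0–150 m: 3.4×10⁻⁴ × 2.1 × 150 = 0.10710 m
2.5×10⁻⁴ × 490 × 0.85 = 0.104125 m
640–1330 m: 0.95 × 690 × 2.2×10⁻⁴ = 0.14421 m
Layer 4: 1.7×10⁻⁴ × 0.34 × 530 = 0.030634 m
1860–3260 m: 1400 × 0.44 × 1.7×10⁻⁴ = 0.10472 m
Δh = 0.10710 + 0.104125 + 0.14421 + 0.030634 + 0.10472 = 0.490789 m ≈ 49 cm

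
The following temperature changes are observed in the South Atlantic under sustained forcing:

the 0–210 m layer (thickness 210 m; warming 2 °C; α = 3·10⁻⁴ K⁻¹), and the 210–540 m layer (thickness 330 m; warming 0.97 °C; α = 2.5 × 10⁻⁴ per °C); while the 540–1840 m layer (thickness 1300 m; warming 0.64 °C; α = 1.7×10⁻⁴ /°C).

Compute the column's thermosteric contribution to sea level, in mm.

Layer 1: 3×10⁻⁴ × 210 × 2 = 0.12600 m
210–540 m: 330 × 2.5×10⁻⁴ × 0.97 = 0.080025 m
0.64 × 1300 × 1.7×10⁻⁴ = 0.14144 m
Δh = 0.12600 + 0.080025 + 0.14144 = 0.347465 m

Δh = 347 mm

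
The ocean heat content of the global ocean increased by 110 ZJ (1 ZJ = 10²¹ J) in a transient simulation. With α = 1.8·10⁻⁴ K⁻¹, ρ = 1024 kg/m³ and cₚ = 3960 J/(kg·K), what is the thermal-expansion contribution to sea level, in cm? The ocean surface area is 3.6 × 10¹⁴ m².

Per unit area: Q = 110×10²¹ / (3.6×10¹⁴) ≈ 3.056×10⁸ J/m²
Δh = αQ/(ρcₚ) = 1.8×10⁻⁴ × 3.056×10⁸ / (1024 × 3960) ≈ 0.013565 m

Δh ≈ 1.36 cm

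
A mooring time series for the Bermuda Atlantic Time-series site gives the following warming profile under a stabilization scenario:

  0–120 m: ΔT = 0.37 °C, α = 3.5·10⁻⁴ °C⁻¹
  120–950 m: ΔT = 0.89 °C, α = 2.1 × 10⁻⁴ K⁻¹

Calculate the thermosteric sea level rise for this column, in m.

0.171 m

0–120 m: 3.5×10⁻⁴ × 0.37 × 120 = 0.01554 m
0.89 × 830 × 2.1×10⁻⁴ = 0.155127 m
Δh = 0.01554 + 0.155127 = 0.170667 m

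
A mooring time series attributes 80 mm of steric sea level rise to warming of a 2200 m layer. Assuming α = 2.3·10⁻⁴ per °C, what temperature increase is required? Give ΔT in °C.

about 0.158 °C

ΔT = Δh/(αH) = 0.08 / (2.3×10⁻⁴ × 2200) ≈ 0.1581 °C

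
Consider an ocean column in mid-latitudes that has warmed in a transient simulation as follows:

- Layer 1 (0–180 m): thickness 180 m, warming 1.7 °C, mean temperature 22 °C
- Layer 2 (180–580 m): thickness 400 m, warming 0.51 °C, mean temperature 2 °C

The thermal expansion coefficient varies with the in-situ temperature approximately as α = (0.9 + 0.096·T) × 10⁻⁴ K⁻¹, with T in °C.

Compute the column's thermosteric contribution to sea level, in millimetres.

114 mm of thermosteric rise

Layer 1: α = (0.9 + 0.096×22)×10⁻⁴ = 3.012×10⁻⁴ K⁻¹
Layer 2: α = (0.9 + 0.096×2)×10⁻⁴ = 1.092×10⁻⁴ K⁻¹
3.012×10⁻⁴ × 180 × 1.7 = 0.0921672 m
0.51 × 400 × 1.092×10⁻⁴ = 0.0222768 m
Δh = 0.0921672 + 0.0222768 = 0.114444 m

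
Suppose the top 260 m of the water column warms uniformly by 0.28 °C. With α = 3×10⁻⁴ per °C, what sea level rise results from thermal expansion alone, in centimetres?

2.18 cm of thermosteric rise

Δh = αΔT·H = 3×10⁻⁴ × 0.28 × 260 = 0.02184 m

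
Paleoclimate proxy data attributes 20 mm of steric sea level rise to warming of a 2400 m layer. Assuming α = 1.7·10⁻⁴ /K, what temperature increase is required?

ΔT = Δh/(αH) = 0.02 / (1.7×10⁻⁴ × 2400) ≈ 0.04902 K

ΔT ≈ 0.0490 K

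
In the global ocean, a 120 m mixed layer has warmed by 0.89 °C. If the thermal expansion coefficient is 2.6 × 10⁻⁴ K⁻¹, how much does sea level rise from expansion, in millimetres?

27.8 mm of thermosteric rise

Δh = αΔT·H = 2.6×10⁻⁴ × 0.89 × 120 = 0.027768 m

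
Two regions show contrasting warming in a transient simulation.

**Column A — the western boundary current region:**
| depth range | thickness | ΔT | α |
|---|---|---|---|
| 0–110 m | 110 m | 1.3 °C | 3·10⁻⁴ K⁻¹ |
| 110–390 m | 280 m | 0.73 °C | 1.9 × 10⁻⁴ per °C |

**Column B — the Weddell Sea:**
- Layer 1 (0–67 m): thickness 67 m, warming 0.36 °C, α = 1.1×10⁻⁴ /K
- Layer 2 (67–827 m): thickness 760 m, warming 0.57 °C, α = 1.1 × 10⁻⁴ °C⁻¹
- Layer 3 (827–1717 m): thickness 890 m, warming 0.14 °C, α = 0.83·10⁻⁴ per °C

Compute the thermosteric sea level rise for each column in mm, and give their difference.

Δh_A ≈ 81.7 mm, Δh_B ≈ 60.6 mm; difference ≈ 21.1 mm

A 0–110 m: 110 × 1.3 × 3×10⁻⁴ = 0.04290 m
A 110–390 m: 280 × 0.73 × 1.9×10⁻⁴ = 0.038836 m
A total: 0.081736 m
B Layer 1: 1.1×10⁻⁴ × 67 × 0.36 = 0.0026532 m
B Layer 2: 0.57 × 760 × 1.1×10⁻⁴ = 0.047652 m
B 0.83×10⁻⁴ × 890 × 0.14 = 0.0103418 m
B total: 0.060647 m
Difference: 0.081736 − 0.060647 = 0.021089 m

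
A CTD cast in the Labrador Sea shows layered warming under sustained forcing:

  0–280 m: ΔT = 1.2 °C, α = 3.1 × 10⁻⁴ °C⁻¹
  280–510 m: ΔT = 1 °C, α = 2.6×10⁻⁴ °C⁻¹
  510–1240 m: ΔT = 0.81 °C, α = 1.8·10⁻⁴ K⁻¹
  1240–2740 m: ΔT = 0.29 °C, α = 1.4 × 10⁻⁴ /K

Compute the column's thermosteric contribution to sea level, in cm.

about 33.1 cm

0–280 m: 280 × 1.2 × 3.1×10⁻⁴ = 0.10416 m
230 × 2.6×10⁻⁴ × 1 = 0.05980 m
Layer 3: 0.81 × 1.8×10⁻⁴ × 730 = 0.106434 m
1500 × 1.4×10⁻⁴ × 0.29 = 0.06090 m
Δh = 0.10416 + 0.05980 + 0.106434 + 0.06090 = 0.331294 m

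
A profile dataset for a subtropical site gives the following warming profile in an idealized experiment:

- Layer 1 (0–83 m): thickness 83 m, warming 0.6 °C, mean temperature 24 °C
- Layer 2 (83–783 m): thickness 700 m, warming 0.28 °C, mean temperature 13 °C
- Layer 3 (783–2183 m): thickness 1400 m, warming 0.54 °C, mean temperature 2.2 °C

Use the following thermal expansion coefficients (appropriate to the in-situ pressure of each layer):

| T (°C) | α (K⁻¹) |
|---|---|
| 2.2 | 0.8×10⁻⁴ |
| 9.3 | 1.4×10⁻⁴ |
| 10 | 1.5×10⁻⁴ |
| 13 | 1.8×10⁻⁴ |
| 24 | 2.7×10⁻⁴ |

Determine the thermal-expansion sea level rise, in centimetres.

Layer 1 at 24 °C → α = 2.7×10⁻⁴ K⁻¹
Layer 2 at 13 °C → α = 1.8×10⁻⁴ K⁻¹
Layer 3 at 2.2 °C → α = 0.8×10⁻⁴ K⁻¹
0.6 × 83 × 2.7×10⁻⁴ = 0.013446 m
Layer 2: 0.28 × 700 × 1.8×10⁻⁴ = 0.03528 m
Layer 3: 0.54 × 0.8×10⁻⁴ × 1400 = 0.06048 m
Δh = 0.013446 + 0.03528 + 0.06048 = 0.109206 m ≈ 10.9 cm

about 10.9 cm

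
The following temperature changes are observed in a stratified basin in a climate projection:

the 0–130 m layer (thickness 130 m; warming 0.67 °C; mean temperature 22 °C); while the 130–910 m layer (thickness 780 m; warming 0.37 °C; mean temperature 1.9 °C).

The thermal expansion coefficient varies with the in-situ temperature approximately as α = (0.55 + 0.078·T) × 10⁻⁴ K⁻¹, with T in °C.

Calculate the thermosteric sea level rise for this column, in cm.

Δh = 3.99 cm

Layer 1: α = (0.55 + 0.078×22)×10⁻⁴ = 2.266×10⁻⁴ K⁻¹
Layer 2: α = (0.55 + 0.078×1.9)×10⁻⁴ = 0.6982×10⁻⁴ K⁻¹
Layer 1: 0.67 × 2.266×10⁻⁴ × 130 = 0.01973686 m
Layer 2: 0.37 × 780 × 0.6982×10⁻⁴ = 0.020150052 m
Δh = 0.01973686 + 0.020150052 = 0.039886912 m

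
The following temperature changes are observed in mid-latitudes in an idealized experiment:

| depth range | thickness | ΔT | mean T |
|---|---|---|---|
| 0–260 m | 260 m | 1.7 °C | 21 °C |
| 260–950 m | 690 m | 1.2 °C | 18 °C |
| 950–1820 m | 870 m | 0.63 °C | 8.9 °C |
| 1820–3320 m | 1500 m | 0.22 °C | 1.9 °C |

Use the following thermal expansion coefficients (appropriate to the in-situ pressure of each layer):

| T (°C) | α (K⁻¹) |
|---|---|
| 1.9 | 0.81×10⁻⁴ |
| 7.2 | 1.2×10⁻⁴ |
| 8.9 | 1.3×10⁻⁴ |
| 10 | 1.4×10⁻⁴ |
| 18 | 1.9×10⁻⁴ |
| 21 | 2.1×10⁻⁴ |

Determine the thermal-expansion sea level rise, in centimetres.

about 34.8 cm

Layer 1 at 21 °C → α = 2.1×10⁻⁴ K⁻¹
Layer 2 at 18 °C → α = 1.9×10⁻⁴ K⁻¹
Layer 3 at 8.9 °C → α = 1.3×10⁻⁴ K⁻¹
Layer 4 at 1.9 °C → α = 0.81×10⁻⁴ K⁻¹
0–260 m: 260 × 1.7 × 2.1×10⁻⁴ = 0.09282 m
260–950 m: 690 × 1.2 × 1.9×10⁻⁴ = 0.15732 m
950–1820 m: 1.3×10⁻⁴ × 870 × 0.63 = 0.071253 m
1500 × 0.81×10⁻⁴ × 0.22 = 0.02673 m
Δh = 0.09282 + 0.15732 + 0.071253 + 0.02673 = 0.348123 m ≈ 34.8 cm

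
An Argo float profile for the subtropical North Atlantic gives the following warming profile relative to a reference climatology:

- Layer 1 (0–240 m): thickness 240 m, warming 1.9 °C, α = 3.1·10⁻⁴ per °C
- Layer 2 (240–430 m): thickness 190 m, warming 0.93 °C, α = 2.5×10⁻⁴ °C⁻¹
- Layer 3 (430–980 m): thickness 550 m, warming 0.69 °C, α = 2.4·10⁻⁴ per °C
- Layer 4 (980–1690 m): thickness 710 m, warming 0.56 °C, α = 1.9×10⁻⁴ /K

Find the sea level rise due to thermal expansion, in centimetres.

Layer 1: 240 × 3.1×10⁻⁴ × 1.9 = 0.14136 m
190 × 0.93 × 2.5×10⁻⁴ = 0.044175 m
Layer 3: 0.69 × 550 × 2.4×10⁻⁴ = 0.09108 m
980–1690 m: 0.56 × 1.9×10⁻⁴ × 710 = 0.075544 m
Δh = 0.14136 + 0.044175 + 0.09108 + 0.075544 = 0.352159 m

Δh ≈ 35.2 cm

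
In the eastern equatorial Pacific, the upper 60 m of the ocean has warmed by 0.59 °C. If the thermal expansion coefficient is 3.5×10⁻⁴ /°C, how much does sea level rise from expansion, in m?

Δh = αΔT·H = 3.5×10⁻⁴ × 0.59 × 60 = 0.01239 m

0.012 m of thermosteric rise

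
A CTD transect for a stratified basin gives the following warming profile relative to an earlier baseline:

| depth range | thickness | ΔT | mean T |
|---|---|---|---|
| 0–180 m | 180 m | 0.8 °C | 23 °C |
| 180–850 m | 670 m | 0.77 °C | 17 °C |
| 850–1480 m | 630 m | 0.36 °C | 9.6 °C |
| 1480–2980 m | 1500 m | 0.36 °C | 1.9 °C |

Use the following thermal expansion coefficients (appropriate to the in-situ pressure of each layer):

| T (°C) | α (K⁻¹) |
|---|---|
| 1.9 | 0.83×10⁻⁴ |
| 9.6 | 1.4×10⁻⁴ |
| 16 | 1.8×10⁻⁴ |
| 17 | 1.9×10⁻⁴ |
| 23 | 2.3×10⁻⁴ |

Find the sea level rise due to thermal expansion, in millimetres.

Δh ≈ 208 mm

Layer 1 at 23 °C → α = 2.3×10⁻⁴ K⁻¹
Layer 2 at 17 °C → α = 1.9×10⁻⁴ K⁻¹
Layer 3 at 9.6 °C → α = 1.4×10⁻⁴ K⁻¹
Layer 4 at 1.9 °C → α = 0.83×10⁻⁴ K⁻¹
0–180 m: 2.3×10⁻⁴ × 0.8 × 180 = 0.03312 m
180–850 m: 1.9×10⁻⁴ × 0.77 × 670 = 0.098021 m
1.4×10⁻⁴ × 630 × 0.36 = 0.031752 m
Layer 4: 0.36 × 0.83×10⁻⁴ × 1500 = 0.04482 m
Δh = 0.03312 + 0.098021 + 0.031752 + 0.04482 = 0.207713 m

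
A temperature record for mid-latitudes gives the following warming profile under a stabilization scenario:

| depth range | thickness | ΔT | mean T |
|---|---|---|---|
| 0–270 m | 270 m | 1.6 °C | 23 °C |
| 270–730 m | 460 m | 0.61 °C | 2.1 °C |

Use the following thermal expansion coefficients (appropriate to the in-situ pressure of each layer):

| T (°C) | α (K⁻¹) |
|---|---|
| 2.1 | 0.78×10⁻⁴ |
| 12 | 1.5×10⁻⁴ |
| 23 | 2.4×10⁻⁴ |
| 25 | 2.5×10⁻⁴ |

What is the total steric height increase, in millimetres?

Layer 1 at 23 °C → α = 2.4×10⁻⁴ K⁻¹
Layer 2 at 2.1 °C → α = 0.78×10⁻⁴ K⁻¹
0–270 m: 2.4×10⁻⁴ × 1.6 × 270 = 0.10368 m
270–730 m: 0.61 × 460 × 0.78×10⁻⁴ = 0.0218868 m
Δh = 0.10368 + 0.0218868 = 0.1255668 m ≈ 130 mm

130 mm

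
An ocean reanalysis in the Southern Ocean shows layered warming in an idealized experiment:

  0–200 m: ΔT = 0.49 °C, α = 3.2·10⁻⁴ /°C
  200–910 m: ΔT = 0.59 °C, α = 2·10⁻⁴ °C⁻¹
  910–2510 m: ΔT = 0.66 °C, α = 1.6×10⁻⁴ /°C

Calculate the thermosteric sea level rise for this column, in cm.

Layer 1: 3.2×10⁻⁴ × 0.49 × 200 = 0.03136 m
200–910 m: 2×10⁻⁴ × 0.59 × 710 = 0.08378 m
910–2510 m: 1.6×10⁻⁴ × 1600 × 0.66 = 0.16896 m
Δh = 0.03136 + 0.08378 + 0.16896 = 0.28410 m

about 28.4 cm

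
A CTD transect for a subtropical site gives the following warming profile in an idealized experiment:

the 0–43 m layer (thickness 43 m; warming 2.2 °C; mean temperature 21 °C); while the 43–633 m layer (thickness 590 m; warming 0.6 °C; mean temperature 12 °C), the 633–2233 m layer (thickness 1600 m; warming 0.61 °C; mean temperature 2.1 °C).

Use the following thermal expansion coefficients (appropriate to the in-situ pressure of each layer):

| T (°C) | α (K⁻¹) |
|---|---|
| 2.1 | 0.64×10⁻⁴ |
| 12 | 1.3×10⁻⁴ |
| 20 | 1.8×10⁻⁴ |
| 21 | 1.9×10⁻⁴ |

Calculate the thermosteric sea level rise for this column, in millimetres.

Layer 1 at 21 °C → α = 1.9×10⁻⁴ K⁻¹
Layer 2 at 12 °C → α = 1.3×10⁻⁴ K⁻¹
Layer 3 at 2.1 °C → α = 0.64×10⁻⁴ K⁻¹
0–43 m: 43 × 1.9×10⁻⁴ × 2.2 = 0.017974 m
590 × 0.6 × 1.3×10⁻⁴ = 0.04602 m
Layer 3: 1600 × 0.64×10⁻⁴ × 0.61 = 0.062464 m
Δh = 0.017974 + 0.04602 + 0.062464 = 0.126458 m

126 mm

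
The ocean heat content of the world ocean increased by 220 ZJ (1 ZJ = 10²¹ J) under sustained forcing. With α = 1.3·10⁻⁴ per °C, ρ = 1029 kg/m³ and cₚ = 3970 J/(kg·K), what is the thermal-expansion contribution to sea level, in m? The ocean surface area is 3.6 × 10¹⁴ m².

Δh = 0.0194 m

Per unit area: Q = 220×10²¹ / (3.6×10¹⁴) ≈ 6.111×10⁸ J/m²
Δh = αQ/(ρcₚ) = 1.3×10⁻⁴ × 6.111×10⁸ / (1029 × 3970) ≈ 0.019447 m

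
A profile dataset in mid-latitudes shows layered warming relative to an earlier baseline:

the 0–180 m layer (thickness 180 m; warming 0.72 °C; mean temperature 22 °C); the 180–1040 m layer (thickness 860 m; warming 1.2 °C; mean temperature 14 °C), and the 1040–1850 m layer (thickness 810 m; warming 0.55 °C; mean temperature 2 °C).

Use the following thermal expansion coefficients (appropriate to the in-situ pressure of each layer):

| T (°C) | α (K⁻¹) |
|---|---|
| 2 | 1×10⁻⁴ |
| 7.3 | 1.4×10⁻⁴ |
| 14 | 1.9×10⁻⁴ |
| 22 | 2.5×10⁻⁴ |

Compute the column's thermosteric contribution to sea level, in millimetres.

Layer 1 at 22 °C → α = 2.5×10⁻⁴ K⁻¹
Layer 2 at 14 °C → α = 1.9×10⁻⁴ K⁻¹
Layer 3 at 2 °C → α = 1×10⁻⁴ K⁻¹
Layer 1: 0.72 × 2.5×10⁻⁴ × 180 = 0.03240 m
860 × 1.9×10⁻⁴ × 1.2 = 0.19608 m
810 × 1×10⁻⁴ × 0.55 = 0.04455 m
Δh = 0.03240 + 0.19608 + 0.04455 = 0.27303 m

Δh = 273 mm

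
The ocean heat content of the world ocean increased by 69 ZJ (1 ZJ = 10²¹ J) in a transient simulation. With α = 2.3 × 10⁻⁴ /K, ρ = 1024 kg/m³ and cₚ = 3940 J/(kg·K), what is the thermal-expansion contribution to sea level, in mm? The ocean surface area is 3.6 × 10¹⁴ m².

Δh = 10.9 mm

Per unit area: Q = 69×10²¹ / (3.6×10¹⁴) ≈ 1.917×10⁸ J/m²
Δh = αQ/(ρcₚ) = 2.3×10⁻⁴ × 1.917×10⁸ / (1024 × 3940) ≈ 0.010928 m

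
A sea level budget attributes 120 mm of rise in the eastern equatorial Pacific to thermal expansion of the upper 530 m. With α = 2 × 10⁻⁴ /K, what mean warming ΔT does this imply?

ΔT = Δh/(αH) = 0.12 / (2×10⁻⁴ × 530) ≈ 1.132 °C

about 1.13 °C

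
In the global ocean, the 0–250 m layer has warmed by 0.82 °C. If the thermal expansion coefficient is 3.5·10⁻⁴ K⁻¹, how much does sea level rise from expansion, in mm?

72 mm

Δh = αΔT·H = 3.5×10⁻⁴ × 0.82 × 250 = 0.07175 m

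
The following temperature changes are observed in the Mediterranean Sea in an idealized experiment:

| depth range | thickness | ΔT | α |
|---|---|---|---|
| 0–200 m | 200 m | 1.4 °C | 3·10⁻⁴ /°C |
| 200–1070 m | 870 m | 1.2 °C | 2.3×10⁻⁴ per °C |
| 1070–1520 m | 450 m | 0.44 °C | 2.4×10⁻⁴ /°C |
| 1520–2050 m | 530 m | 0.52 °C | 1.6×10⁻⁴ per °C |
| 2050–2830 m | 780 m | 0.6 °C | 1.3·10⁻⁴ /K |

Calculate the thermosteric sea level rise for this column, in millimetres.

3×10⁻⁴ × 200 × 1.4 = 0.08400 m
200–1070 m: 870 × 1.2 × 2.3×10⁻⁴ = 0.24012 m
Layer 3: 0.44 × 2.4×10⁻⁴ × 450 = 0.04752 m
1520–2050 m: 1.6×10⁻⁴ × 530 × 0.52 = 0.044096 m
2050–2830 m: 780 × 0.6 × 1.3×10⁻⁴ = 0.06084 m
Δh = 0.08400 + 0.24012 + 0.04752 + 0.044096 + 0.06084 = 0.476576 m

480 mm of thermosteric rise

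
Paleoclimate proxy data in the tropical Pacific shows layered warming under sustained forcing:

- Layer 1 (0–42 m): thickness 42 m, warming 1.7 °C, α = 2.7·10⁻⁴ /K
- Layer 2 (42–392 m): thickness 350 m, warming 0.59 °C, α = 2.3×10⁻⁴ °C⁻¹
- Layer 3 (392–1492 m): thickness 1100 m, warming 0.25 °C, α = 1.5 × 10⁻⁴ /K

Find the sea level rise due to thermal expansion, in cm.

Δh = 10.8 cm

0–42 m: 42 × 2.7×10⁻⁴ × 1.7 = 0.019278 m
Layer 2: 0.59 × 2.3×10⁻⁴ × 350 = 0.047495 m
392–1492 m: 0.25 × 1100 × 1.5×10⁻⁴ = 0.04125 m
Δh = 0.019278 + 0.047495 + 0.04125 = 0.108023 m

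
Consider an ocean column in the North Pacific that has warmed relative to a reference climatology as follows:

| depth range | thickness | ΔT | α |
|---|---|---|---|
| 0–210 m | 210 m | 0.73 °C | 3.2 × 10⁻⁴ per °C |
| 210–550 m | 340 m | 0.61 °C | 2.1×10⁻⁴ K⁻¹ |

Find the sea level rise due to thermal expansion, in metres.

0–210 m: 3.2×10⁻⁴ × 0.73 × 210 = 0.049056 m
340 × 2.1×10⁻⁴ × 0.61 = 0.043554 m
Δh = 0.049056 + 0.043554 = 0.09261 m ≈ 0.0926 m

0.0926 m of thermosteric rise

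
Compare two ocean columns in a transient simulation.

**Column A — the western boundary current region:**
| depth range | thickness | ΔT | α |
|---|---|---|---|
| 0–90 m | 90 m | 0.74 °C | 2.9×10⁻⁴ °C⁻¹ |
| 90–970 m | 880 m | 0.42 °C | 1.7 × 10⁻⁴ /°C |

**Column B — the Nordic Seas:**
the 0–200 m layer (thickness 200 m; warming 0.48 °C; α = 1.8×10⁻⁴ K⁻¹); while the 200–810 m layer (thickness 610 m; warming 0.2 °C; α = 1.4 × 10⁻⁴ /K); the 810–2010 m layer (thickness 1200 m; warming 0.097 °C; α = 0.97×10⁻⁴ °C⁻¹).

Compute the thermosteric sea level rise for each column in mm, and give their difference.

A Layer 1: 2.9×10⁻⁴ × 90 × 0.74 = 0.019314 m
A 1.7×10⁻⁴ × 0.42 × 880 = 0.062832 m
A total: 0.082146 m
B Layer 1: 200 × 0.48 × 1.8×10⁻⁴ = 0.01728 m
B Layer 2: 1.4×10⁻⁴ × 0.2 × 610 = 0.01708 m
B 810–2010 m: 0.97×10⁻⁴ × 0.097 × 1200 = 0.0112908 m
B total: 0.0456508 m
Difference: 0.082146 − 0.0456508 = 0.0364952 m

A: 82 mm; B: 46 mm; difference 36 mm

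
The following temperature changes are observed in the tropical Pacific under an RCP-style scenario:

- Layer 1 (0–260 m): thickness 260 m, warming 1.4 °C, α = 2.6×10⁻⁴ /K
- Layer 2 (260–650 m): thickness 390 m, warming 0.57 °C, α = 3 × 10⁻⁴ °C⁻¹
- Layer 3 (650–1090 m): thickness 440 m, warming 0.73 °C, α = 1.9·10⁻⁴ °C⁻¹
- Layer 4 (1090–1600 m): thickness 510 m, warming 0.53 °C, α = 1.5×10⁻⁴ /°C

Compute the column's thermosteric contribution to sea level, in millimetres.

260 × 2.6×10⁻⁴ × 1.4 = 0.09464 m
260–650 m: 390 × 3×10⁻⁴ × 0.57 = 0.06669 m
1.9×10⁻⁴ × 0.73 × 440 = 0.061028 m
1090–1600 m: 510 × 1.5×10⁻⁴ × 0.53 = 0.040545 m
Δh = 0.09464 + 0.06669 + 0.061028 + 0.040545 = 0.262903 m ≈ 263 mm

Δh ≈ 263 mm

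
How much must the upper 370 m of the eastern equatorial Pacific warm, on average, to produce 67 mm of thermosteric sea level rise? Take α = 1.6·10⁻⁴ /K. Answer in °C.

ΔT = Δh/(αH) = 0.067 / (1.6×10⁻⁴ × 370) ≈ 1.132 °C

1.1 °C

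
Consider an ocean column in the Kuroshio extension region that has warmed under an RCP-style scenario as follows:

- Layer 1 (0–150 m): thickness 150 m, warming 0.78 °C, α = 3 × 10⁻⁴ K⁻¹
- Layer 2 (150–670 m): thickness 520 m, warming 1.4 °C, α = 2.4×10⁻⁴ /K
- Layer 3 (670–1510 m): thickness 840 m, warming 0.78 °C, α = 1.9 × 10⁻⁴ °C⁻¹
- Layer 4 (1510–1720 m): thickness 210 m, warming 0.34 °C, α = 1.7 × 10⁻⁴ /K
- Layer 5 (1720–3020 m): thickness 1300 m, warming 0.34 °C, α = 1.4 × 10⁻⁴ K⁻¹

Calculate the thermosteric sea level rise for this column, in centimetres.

Layer 1: 0.78 × 150 × 3×10⁻⁴ = 0.03510 m
Layer 2: 2.4×10⁻⁴ × 1.4 × 520 = 0.17472 m
Layer 3: 0.78 × 840 × 1.9×10⁻⁴ = 0.124488 m
0.34 × 1.7×10⁻⁴ × 210 = 0.012138 m
0.34 × 1300 × 1.4×10⁻⁴ = 0.06188 m
Δh = 0.03510 + 0.17472 + 0.124488 + 0.012138 + 0.06188 = 0.408326 m ≈ 40.8 cm

Δh ≈ 40.8 cm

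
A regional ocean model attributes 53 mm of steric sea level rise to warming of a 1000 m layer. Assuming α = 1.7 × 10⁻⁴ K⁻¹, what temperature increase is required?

ΔT = Δh/(αH) = 0.053 / (1.7×10⁻⁴ × 1000) ≈ 0.3118 K

0.31 K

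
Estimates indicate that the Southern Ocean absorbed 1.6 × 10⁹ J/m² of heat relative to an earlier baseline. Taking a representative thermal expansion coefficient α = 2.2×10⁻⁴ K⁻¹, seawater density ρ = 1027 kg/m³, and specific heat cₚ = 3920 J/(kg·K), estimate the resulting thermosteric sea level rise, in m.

Δh ≈ 0.0874 m

Δh = αQ/(ρcₚ) = 2.2×10⁻⁴ × 1.6×10⁹ / (1027 × 3920) ≈ 0.087435 m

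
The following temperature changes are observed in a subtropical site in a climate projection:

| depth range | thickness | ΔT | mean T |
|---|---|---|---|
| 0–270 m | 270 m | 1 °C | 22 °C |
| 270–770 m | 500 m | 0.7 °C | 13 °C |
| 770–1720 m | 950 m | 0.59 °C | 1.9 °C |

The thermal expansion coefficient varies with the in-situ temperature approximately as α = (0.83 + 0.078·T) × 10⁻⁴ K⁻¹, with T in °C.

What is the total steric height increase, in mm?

Layer 1: α = (0.83 + 0.078×22)×10⁻⁴ = 2.546×10⁻⁴ K⁻¹
Layer 2: α = (0.83 + 0.078×13)×10⁻⁴ = 1.844×10⁻⁴ K⁻¹
Layer 3: α = (0.83 + 0.078×1.9)×10⁻⁴ = 0.9782×10⁻⁴ K⁻¹
270 × 2.546×10⁻⁴ × 1 = 0.068742 m
500 × 1.844×10⁻⁴ × 0.7 = 0.06454 m
Layer 3: 950 × 0.9782×10⁻⁴ × 0.59 = 0.05482811 m
Δh = 0.068742 + 0.06454 + 0.05482811 = 0.18811011 m ≈ 188 mm

188 mm of thermosteric rise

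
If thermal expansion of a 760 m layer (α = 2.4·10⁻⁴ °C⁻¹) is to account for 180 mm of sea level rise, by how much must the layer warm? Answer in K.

ΔT = Δh/(αH) = 0.18 / (2.4×10⁻⁴ × 760) ≈ 0.9868 K

about 0.987 K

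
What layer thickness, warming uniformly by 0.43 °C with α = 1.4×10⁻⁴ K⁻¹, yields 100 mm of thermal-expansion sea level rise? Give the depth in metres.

H = Δh/(αΔT) = 0.1 / (1.4×10⁻⁴ × 0.43) ≈ 1661 m

1700 m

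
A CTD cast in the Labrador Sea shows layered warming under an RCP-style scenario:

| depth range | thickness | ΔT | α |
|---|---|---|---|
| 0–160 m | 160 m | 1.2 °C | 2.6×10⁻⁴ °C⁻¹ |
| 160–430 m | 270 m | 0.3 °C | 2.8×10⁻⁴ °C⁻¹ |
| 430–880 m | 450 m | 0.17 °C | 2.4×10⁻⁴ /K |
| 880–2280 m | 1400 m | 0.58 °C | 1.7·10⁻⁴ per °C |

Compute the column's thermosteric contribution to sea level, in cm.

1.2 × 160 × 2.6×10⁻⁴ = 0.04992 m
160–430 m: 270 × 0.3 × 2.8×10⁻⁴ = 0.02268 m
430–880 m: 0.17 × 450 × 2.4×10⁻⁴ = 0.01836 m
Layer 4: 1400 × 1.7×10⁻⁴ × 0.58 = 0.13804 m
Δh = 0.04992 + 0.02268 + 0.01836 + 0.13804 = 0.22900 m ≈ 22.9 cm

22.9 cm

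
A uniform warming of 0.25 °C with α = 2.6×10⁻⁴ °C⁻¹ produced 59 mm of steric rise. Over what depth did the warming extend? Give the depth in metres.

908 m

H = Δh/(αΔT) = 0.059 / (2.6×10⁻⁴ × 0.25) ≈ 907.7 m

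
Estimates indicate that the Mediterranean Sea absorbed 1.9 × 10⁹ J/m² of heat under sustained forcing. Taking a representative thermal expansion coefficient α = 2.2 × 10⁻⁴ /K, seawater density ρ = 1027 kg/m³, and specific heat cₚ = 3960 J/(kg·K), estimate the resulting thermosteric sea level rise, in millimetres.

about 100 mm

Δh = αQ/(ρcₚ) = 2.2×10⁻⁴ × 1.9×10⁹ / (1027 × 3960) ≈ 0.10278 m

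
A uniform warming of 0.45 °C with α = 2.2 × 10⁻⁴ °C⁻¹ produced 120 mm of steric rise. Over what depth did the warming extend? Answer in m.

1210 m

H = Δh/(αΔT) = 0.12 / (2.2×10⁻⁴ × 0.45) ≈ 1212 m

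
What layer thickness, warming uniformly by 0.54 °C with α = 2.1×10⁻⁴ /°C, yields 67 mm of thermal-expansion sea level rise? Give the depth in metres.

H = Δh/(αΔT) = 0.067 / (2.1×10⁻⁴ × 0.54) ≈ 590.8 m

H ≈ 590 m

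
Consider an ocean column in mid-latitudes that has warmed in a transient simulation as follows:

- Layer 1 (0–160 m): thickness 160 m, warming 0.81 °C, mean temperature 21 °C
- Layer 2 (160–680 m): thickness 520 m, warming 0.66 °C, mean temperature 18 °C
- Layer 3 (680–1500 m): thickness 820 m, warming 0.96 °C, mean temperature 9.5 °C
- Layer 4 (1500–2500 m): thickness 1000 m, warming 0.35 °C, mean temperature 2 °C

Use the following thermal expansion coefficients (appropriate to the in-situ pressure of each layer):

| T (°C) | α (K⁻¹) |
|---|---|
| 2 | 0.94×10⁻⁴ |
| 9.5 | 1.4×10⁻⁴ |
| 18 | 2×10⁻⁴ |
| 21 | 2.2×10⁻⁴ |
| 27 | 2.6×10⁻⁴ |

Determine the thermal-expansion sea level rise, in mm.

240 mm of thermosteric rise

Layer 1 at 21 °C → α = 2.2×10⁻⁴ K⁻¹
Layer 2 at 18 °C → α = 2×10⁻⁴ K⁻¹
Layer 3 at 9.5 °C → α = 1.4×10⁻⁴ K⁻¹
Layer 4 at 2 °C → α = 0.94×10⁻⁴ K⁻¹
0–160 m: 160 × 0.81 × 2.2×10⁻⁴ = 0.028512 m
160–680 m: 0.66 × 520 × 2×10⁻⁴ = 0.06864 m
0.96 × 1.4×10⁻⁴ × 820 = 0.110208 m
Layer 4: 0.94×10⁻⁴ × 0.35 × 1000 = 0.03290 m
Δh = 0.028512 + 0.06864 + 0.110208 + 0.03290 = 0.24026 m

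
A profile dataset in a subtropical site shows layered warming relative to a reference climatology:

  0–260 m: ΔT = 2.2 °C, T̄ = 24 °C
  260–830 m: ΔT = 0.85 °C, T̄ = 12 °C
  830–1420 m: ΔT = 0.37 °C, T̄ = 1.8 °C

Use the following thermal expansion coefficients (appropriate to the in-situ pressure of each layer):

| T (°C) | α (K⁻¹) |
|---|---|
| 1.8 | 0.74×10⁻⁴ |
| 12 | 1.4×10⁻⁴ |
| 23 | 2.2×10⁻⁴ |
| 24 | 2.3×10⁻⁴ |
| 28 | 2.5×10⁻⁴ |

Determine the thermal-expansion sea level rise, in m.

Layer 1 at 24 °C → α = 2.3×10⁻⁴ K⁻¹
Layer 2 at 12 °C → α = 1.4×10⁻⁴ K⁻¹
Layer 3 at 1.8 °C → α = 0.74×10⁻⁴ K⁻¹
0–260 m: 2.2 × 260 × 2.3×10⁻⁴ = 0.13156 m
Layer 2: 1.4×10⁻⁴ × 0.85 × 570 = 0.06783 m
830–1420 m: 590 × 0.37 × 0.74×10⁻⁴ = 0.0161542 m
Δh = 0.13156 + 0.06783 + 0.0161542 = 0.2155442 m ≈ 0.216 m

0.216 m of thermosteric rise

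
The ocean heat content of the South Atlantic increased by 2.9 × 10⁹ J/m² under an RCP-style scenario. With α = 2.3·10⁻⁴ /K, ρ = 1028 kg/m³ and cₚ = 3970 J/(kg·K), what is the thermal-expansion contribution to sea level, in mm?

Δh = αQ/(ρcₚ) = 2.3×10⁻⁴ × 2.9×10⁹ / (1028 × 3970) ≈ 0.16343 m

Δh ≈ 163 mm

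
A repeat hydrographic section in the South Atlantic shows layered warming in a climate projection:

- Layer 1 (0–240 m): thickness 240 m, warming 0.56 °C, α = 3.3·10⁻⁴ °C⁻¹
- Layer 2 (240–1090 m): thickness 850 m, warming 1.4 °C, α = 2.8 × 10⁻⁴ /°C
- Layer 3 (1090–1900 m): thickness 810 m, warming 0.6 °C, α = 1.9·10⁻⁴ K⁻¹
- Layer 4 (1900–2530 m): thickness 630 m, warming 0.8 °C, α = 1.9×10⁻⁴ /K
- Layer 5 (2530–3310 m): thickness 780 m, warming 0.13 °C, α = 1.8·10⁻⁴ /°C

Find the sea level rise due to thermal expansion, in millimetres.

Δh ≈ 584 mm

240 × 3.3×10⁻⁴ × 0.56 = 0.044352 m
Layer 2: 2.8×10⁻⁴ × 1.4 × 850 = 0.33320 m
1090–1900 m: 0.6 × 810 × 1.9×10⁻⁴ = 0.09234 m
Layer 4: 630 × 0.8 × 1.9×10⁻⁴ = 0.09576 m
2530–3310 m: 780 × 0.13 × 1.8×10⁻⁴ = 0.018252 m
Δh = 0.044352 + 0.33320 + 0.09234 + 0.09576 + 0.018252 = 0.583904 m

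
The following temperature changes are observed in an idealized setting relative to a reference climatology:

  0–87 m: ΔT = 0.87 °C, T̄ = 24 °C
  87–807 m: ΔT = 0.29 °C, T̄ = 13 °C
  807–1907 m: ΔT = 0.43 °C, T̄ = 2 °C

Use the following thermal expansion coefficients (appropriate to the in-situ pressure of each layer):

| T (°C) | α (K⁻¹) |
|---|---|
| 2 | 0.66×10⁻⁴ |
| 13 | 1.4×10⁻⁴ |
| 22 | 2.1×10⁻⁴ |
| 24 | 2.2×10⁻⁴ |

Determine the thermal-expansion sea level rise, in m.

about 0.077 m

Layer 1 at 24 °C → α = 2.2×10⁻⁴ K⁻¹
Layer 2 at 13 °C → α = 1.4×10⁻⁴ K⁻¹
Layer 3 at 2 °C → α = 0.66×10⁻⁴ K⁻¹
Layer 1: 2.2×10⁻⁴ × 0.87 × 87 = 0.0166518 m
Layer 2: 0.29 × 1.4×10⁻⁴ × 720 = 0.029232 m
0.66×10⁻⁴ × 1100 × 0.43 = 0.031218 m
Δh = 0.0166518 + 0.029232 + 0.031218 = 0.0771018 m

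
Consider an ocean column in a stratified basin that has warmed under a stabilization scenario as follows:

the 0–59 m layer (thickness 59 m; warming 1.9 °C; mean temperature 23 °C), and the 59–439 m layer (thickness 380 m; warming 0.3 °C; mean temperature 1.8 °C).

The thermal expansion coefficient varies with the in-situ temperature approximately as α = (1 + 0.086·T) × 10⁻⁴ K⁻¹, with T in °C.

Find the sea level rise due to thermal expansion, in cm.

4.65 cm

Layer 1: α = (1 + 0.086×23)×10⁻⁴ = 2.978×10⁻⁴ K⁻¹
Layer 2: α = (1 + 0.086×1.8)×10⁻⁴ = 1.1548×10⁻⁴ K⁻¹
0–59 m: 2.978×10⁻⁴ × 1.9 × 59 = 0.03338338 m
59–439 m: 0.3 × 1.1548×10⁻⁴ × 380 = 0.01316472 m
Δh = 0.03338338 + 0.01316472 = 0.0465481 m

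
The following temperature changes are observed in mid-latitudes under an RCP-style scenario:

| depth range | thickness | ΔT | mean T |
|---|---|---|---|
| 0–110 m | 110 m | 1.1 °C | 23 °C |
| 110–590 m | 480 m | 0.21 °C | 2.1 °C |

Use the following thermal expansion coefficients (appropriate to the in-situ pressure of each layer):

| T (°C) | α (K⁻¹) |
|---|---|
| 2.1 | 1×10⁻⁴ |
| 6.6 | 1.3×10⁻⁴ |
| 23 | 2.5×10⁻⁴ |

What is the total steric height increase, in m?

Layer 1 at 23 °C → α = 2.5×10⁻⁴ K⁻¹
Layer 2 at 2.1 °C → α = 1×10⁻⁴ K⁻¹
Layer 1: 1.1 × 110 × 2.5×10⁻⁴ = 0.03025 m
110–590 m: 0.21 × 1×10⁻⁴ × 480 = 0.01008 m
Δh = 0.03025 + 0.01008 = 0.04033 m ≈ 0.0403 m

0.0403 m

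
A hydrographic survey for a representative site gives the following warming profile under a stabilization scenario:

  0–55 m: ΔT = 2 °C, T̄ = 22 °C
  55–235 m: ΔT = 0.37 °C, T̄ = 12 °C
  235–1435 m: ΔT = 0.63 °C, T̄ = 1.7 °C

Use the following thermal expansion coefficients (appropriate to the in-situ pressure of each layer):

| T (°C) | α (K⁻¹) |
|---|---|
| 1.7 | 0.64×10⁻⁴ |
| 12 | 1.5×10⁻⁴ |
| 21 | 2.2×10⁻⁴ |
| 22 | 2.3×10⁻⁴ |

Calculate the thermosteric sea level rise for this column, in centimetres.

Δh = 8.37 cm

Layer 1 at 22 °C → α = 2.3×10⁻⁴ K⁻¹
Layer 2 at 12 °C → α = 1.5×10⁻⁴ K⁻¹
Layer 3 at 1.7 °C → α = 0.64×10⁻⁴ K⁻¹
Layer 1: 55 × 2.3×10⁻⁴ × 2 = 0.02530 m
0.37 × 1.5×10⁻⁴ × 180 = 0.00999 m
Layer 3: 1200 × 0.63 × 0.64×10⁻⁴ = 0.048384 m
Δh = 0.02530 + 0.00999 + 0.048384 = 0.083674 m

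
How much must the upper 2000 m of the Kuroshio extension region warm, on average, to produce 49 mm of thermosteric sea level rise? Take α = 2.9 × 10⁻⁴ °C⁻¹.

ΔT = Δh/(αH) = 0.049 / (2.9×10⁻⁴ × 2000) ≈ 0.08448 °C

0.084 °C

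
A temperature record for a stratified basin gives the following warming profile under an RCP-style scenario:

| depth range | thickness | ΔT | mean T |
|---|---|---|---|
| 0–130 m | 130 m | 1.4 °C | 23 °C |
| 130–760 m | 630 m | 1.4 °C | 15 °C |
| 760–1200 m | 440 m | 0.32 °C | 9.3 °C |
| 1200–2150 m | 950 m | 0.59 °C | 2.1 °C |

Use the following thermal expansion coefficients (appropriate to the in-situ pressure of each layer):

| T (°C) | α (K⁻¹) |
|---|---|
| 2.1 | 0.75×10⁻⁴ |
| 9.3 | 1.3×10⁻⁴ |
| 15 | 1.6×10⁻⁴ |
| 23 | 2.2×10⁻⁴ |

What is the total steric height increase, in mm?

242 mm of thermosteric rise

Layer 1 at 23 °C → α = 2.2×10⁻⁴ K⁻¹
Layer 2 at 15 °C → α = 1.6×10⁻⁴ K⁻¹
Layer 3 at 9.3 °C → α = 1.3×10⁻⁴ K⁻¹
Layer 4 at 2.1 °C → α = 0.75×10⁻⁴ K⁻¹
Layer 1: 1.4 × 2.2×10⁻⁴ × 130 = 0.04004 m
Layer 2: 1.4 × 1.6×10⁻⁴ × 630 = 0.14112 m
760–1200 m: 1.3×10⁻⁴ × 440 × 0.32 = 0.018304 m
950 × 0.59 × 0.75×10⁻⁴ = 0.0420375 m
Δh = 0.04004 + 0.14112 + 0.018304 + 0.0420375 = 0.2415015 m ≈ 242 mm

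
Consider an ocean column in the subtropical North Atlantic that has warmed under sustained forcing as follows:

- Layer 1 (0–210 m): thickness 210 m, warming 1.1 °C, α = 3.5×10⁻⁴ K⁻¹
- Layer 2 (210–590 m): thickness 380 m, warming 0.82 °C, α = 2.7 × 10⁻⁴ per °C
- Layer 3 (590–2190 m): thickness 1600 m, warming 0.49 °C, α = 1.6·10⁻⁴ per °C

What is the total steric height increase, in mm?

1.1 × 3.5×10⁻⁴ × 210 = 0.08085 m
210–590 m: 0.82 × 380 × 2.7×10⁻⁴ = 0.084132 m
0.49 × 1.6×10⁻⁴ × 1600 = 0.12544 m
Δh = 0.08085 + 0.084132 + 0.12544 = 0.290422 m

290 mm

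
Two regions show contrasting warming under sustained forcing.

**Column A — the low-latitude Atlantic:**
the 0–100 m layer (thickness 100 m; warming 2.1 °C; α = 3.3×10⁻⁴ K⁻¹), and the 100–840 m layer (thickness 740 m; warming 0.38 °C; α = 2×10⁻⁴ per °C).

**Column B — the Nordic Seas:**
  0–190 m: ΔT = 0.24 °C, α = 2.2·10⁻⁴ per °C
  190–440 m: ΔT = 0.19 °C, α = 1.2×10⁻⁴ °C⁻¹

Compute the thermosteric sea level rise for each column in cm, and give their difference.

A 0–100 m: 3.3×10⁻⁴ × 100 × 2.1 = 0.06930 m
A 100–840 m: 2×10⁻⁴ × 740 × 0.38 = 0.05624 m
A total: 0.12554 m
B 0–190 m: 2.2×10⁻⁴ × 190 × 0.24 = 0.010032 m
B Layer 2: 0.19 × 1.2×10⁻⁴ × 250 = 0.00570 m
B total: 0.015732 m
Difference: 0.12554 − 0.015732 = 0.109808 m

Δh_A ≈ 12.6 cm, Δh_B ≈ 1.57 cm; difference ≈ 11.0 cm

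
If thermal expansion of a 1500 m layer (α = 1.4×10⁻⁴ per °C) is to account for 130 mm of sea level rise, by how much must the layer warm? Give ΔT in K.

ΔT = Δh/(αH) = 0.13 / (1.4×10⁻⁴ × 1500) ≈ 0.6190 K

ΔT ≈ 0.62 K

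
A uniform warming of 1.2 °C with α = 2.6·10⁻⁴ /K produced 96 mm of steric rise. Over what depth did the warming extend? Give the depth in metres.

308 m

H = Δh/(αΔT) = 0.096 / (2.6×10⁻⁴ × 1.2) ≈ 307.7 m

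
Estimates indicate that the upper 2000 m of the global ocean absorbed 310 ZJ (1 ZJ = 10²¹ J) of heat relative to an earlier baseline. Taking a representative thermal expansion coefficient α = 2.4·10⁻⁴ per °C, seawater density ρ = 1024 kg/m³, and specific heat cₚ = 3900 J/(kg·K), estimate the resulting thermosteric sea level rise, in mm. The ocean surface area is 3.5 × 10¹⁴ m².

53.2 mm of thermosteric rise

Per unit area: Q = 310×10²¹ / (3.5×10¹⁴) ≈ 8.857×10⁸ J/m²
Δh = αQ/(ρcₚ) = 2.4×10⁻⁴ × 8.857×10⁸ / (1024 × 3900) ≈ 0.053227 m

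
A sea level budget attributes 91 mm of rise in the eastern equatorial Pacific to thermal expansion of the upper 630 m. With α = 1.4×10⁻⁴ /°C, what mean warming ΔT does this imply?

1.0 K

ΔT = Δh/(αH) = 0.091 / (1.4×10⁻⁴ × 630) ≈ 1.032 K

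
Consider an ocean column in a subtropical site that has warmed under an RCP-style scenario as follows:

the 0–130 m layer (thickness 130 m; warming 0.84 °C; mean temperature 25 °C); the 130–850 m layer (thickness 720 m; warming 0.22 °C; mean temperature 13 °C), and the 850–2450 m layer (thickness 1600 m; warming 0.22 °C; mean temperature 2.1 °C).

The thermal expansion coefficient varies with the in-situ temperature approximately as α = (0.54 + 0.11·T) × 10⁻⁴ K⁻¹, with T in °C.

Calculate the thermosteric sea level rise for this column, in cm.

Layer 1: α = (0.54 + 0.11×25)×10⁻⁴ = 3.29×10⁻⁴ K⁻¹
Layer 2: α = (0.54 + 0.11×13)×10⁻⁴ = 1.97×10⁻⁴ K⁻¹
Layer 3: α = (0.54 + 0.11×2.1)×10⁻⁴ = 0.771×10⁻⁴ K⁻¹
0–130 m: 130 × 0.84 × 3.29×10⁻⁴ = 0.0359268 m
130–850 m: 1.97×10⁻⁴ × 720 × 0.22 = 0.0312048 m
850–2450 m: 1600 × 0.22 × 0.771×10⁻⁴ = 0.0271392 m
Δh = 0.0359268 + 0.0312048 + 0.0271392 = 0.0942708 m

about 9.43 cm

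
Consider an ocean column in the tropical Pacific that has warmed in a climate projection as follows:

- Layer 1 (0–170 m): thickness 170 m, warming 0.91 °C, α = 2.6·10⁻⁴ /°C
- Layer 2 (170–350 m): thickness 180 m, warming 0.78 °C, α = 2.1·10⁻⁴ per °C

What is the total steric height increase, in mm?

0.91 × 2.6×10⁻⁴ × 170 = 0.040222 m
170–350 m: 2.1×10⁻⁴ × 180 × 0.78 = 0.029484 m
Δh = 0.040222 + 0.029484 = 0.069706 m

about 70 mm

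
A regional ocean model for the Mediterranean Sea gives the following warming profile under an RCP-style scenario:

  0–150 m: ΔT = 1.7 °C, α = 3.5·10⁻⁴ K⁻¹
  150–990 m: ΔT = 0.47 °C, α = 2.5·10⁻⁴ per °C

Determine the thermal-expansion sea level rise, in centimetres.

Layer 1: 150 × 1.7 × 3.5×10⁻⁴ = 0.08925 m
150–990 m: 2.5×10⁻⁴ × 840 × 0.47 = 0.09870 m
Δh = 0.08925 + 0.09870 = 0.18795 m

Δh ≈ 19 cm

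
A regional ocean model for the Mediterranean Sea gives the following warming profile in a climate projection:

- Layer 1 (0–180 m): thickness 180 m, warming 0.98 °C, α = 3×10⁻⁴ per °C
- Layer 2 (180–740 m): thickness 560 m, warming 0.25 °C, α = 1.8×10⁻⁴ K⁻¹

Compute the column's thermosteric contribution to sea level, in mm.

0–180 m: 3×10⁻⁴ × 180 × 0.98 = 0.05292 m
Layer 2: 1.8×10⁻⁴ × 0.25 × 560 = 0.02520 m
Δh = 0.05292 + 0.02520 = 0.07812 m ≈ 78.1 mm

Δh = 78.1 mm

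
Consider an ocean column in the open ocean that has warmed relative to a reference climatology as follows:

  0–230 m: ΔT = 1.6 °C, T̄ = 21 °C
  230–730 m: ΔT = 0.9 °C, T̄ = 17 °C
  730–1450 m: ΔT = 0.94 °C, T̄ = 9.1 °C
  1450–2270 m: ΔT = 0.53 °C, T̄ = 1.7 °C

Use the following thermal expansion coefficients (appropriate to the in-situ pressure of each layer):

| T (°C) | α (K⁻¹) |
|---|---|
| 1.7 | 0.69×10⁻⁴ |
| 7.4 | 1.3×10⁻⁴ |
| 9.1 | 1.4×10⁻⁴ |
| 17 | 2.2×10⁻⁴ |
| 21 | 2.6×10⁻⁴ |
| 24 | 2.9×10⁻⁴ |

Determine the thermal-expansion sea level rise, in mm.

320 mm of thermosteric rise

Layer 1 at 21 °C → α = 2.6×10⁻⁴ K⁻¹
Layer 2 at 17 °C → α = 2.2×10⁻⁴ K⁻¹
Layer 3 at 9.1 °C → α = 1.4×10⁻⁴ K⁻¹
Layer 4 at 1.7 °C → α = 0.69×10⁻⁴ K⁻¹
0–230 m: 2.6×10⁻⁴ × 230 × 1.6 = 0.09568 m
500 × 2.2×10⁻⁴ × 0.9 = 0.09900 m
730–1450 m: 0.94 × 1.4×10⁻⁴ × 720 = 0.094752 m
Layer 4: 820 × 0.69×10⁻⁴ × 0.53 = 0.0299874 m
Δh = 0.09568 + 0.09900 + 0.094752 + 0.0299874 = 0.3194194 m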